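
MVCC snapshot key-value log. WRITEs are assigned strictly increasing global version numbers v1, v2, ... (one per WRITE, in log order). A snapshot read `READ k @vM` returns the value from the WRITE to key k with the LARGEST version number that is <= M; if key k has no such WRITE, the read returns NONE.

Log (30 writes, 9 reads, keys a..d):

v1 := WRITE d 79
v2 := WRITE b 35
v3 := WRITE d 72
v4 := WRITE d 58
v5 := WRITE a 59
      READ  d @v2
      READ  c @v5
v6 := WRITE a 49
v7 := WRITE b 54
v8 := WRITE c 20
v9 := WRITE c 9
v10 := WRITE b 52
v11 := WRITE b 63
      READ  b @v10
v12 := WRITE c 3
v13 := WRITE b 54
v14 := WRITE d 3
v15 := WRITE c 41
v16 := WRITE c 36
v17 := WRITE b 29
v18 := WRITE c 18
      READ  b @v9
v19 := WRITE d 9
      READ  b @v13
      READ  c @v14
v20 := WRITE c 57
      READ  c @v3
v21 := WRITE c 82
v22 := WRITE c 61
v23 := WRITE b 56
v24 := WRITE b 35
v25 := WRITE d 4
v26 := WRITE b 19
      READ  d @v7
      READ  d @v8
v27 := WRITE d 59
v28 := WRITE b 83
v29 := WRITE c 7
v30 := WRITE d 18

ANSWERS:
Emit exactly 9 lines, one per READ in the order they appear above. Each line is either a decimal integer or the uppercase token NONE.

v1: WRITE d=79  (d history now [(1, 79)])
v2: WRITE b=35  (b history now [(2, 35)])
v3: WRITE d=72  (d history now [(1, 79), (3, 72)])
v4: WRITE d=58  (d history now [(1, 79), (3, 72), (4, 58)])
v5: WRITE a=59  (a history now [(5, 59)])
READ d @v2: history=[(1, 79), (3, 72), (4, 58)] -> pick v1 -> 79
READ c @v5: history=[] -> no version <= 5 -> NONE
v6: WRITE a=49  (a history now [(5, 59), (6, 49)])
v7: WRITE b=54  (b history now [(2, 35), (7, 54)])
v8: WRITE c=20  (c history now [(8, 20)])
v9: WRITE c=9  (c history now [(8, 20), (9, 9)])
v10: WRITE b=52  (b history now [(2, 35), (7, 54), (10, 52)])
v11: WRITE b=63  (b history now [(2, 35), (7, 54), (10, 52), (11, 63)])
READ b @v10: history=[(2, 35), (7, 54), (10, 52), (11, 63)] -> pick v10 -> 52
v12: WRITE c=3  (c history now [(8, 20), (9, 9), (12, 3)])
v13: WRITE b=54  (b history now [(2, 35), (7, 54), (10, 52), (11, 63), (13, 54)])
v14: WRITE d=3  (d history now [(1, 79), (3, 72), (4, 58), (14, 3)])
v15: WRITE c=41  (c history now [(8, 20), (9, 9), (12, 3), (15, 41)])
v16: WRITE c=36  (c history now [(8, 20), (9, 9), (12, 3), (15, 41), (16, 36)])
v17: WRITE b=29  (b history now [(2, 35), (7, 54), (10, 52), (11, 63), (13, 54), (17, 29)])
v18: WRITE c=18  (c history now [(8, 20), (9, 9), (12, 3), (15, 41), (16, 36), (18, 18)])
READ b @v9: history=[(2, 35), (7, 54), (10, 52), (11, 63), (13, 54), (17, 29)] -> pick v7 -> 54
v19: WRITE d=9  (d history now [(1, 79), (3, 72), (4, 58), (14, 3), (19, 9)])
READ b @v13: history=[(2, 35), (7, 54), (10, 52), (11, 63), (13, 54), (17, 29)] -> pick v13 -> 54
READ c @v14: history=[(8, 20), (9, 9), (12, 3), (15, 41), (16, 36), (18, 18)] -> pick v12 -> 3
v20: WRITE c=57  (c history now [(8, 20), (9, 9), (12, 3), (15, 41), (16, 36), (18, 18), (20, 57)])
READ c @v3: history=[(8, 20), (9, 9), (12, 3), (15, 41), (16, 36), (18, 18), (20, 57)] -> no version <= 3 -> NONE
v21: WRITE c=82  (c history now [(8, 20), (9, 9), (12, 3), (15, 41), (16, 36), (18, 18), (20, 57), (21, 82)])
v22: WRITE c=61  (c history now [(8, 20), (9, 9), (12, 3), (15, 41), (16, 36), (18, 18), (20, 57), (21, 82), (22, 61)])
v23: WRITE b=56  (b history now [(2, 35), (7, 54), (10, 52), (11, 63), (13, 54), (17, 29), (23, 56)])
v24: WRITE b=35  (b history now [(2, 35), (7, 54), (10, 52), (11, 63), (13, 54), (17, 29), (23, 56), (24, 35)])
v25: WRITE d=4  (d history now [(1, 79), (3, 72), (4, 58), (14, 3), (19, 9), (25, 4)])
v26: WRITE b=19  (b history now [(2, 35), (7, 54), (10, 52), (11, 63), (13, 54), (17, 29), (23, 56), (24, 35), (26, 19)])
READ d @v7: history=[(1, 79), (3, 72), (4, 58), (14, 3), (19, 9), (25, 4)] -> pick v4 -> 58
READ d @v8: history=[(1, 79), (3, 72), (4, 58), (14, 3), (19, 9), (25, 4)] -> pick v4 -> 58
v27: WRITE d=59  (d history now [(1, 79), (3, 72), (4, 58), (14, 3), (19, 9), (25, 4), (27, 59)])
v28: WRITE b=83  (b history now [(2, 35), (7, 54), (10, 52), (11, 63), (13, 54), (17, 29), (23, 56), (24, 35), (26, 19), (28, 83)])
v29: WRITE c=7  (c history now [(8, 20), (9, 9), (12, 3), (15, 41), (16, 36), (18, 18), (20, 57), (21, 82), (22, 61), (29, 7)])
v30: WRITE d=18  (d history now [(1, 79), (3, 72), (4, 58), (14, 3), (19, 9), (25, 4), (27, 59), (30, 18)])

Answer: 79
NONE
52
54
54
3
NONE
58
58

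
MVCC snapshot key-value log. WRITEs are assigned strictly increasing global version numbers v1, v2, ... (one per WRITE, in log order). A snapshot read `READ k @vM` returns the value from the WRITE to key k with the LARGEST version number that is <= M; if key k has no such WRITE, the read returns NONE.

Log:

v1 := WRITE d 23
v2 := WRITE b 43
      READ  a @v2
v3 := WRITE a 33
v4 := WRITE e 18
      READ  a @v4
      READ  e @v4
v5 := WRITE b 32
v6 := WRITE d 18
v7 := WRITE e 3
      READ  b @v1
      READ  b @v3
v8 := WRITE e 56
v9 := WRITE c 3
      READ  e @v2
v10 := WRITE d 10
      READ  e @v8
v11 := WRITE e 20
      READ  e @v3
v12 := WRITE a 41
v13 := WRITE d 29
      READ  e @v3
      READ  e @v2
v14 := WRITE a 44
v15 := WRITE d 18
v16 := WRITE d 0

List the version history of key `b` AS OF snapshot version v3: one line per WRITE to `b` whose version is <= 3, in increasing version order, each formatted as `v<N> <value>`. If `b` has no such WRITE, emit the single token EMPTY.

Scan writes for key=b with version <= 3:
  v1 WRITE d 23 -> skip
  v2 WRITE b 43 -> keep
  v3 WRITE a 33 -> skip
  v4 WRITE e 18 -> skip
  v5 WRITE b 32 -> drop (> snap)
  v6 WRITE d 18 -> skip
  v7 WRITE e 3 -> skip
  v8 WRITE e 56 -> skip
  v9 WRITE c 3 -> skip
  v10 WRITE d 10 -> skip
  v11 WRITE e 20 -> skip
  v12 WRITE a 41 -> skip
  v13 WRITE d 29 -> skip
  v14 WRITE a 44 -> skip
  v15 WRITE d 18 -> skip
  v16 WRITE d 0 -> skip
Collected: [(2, 43)]

Answer: v2 43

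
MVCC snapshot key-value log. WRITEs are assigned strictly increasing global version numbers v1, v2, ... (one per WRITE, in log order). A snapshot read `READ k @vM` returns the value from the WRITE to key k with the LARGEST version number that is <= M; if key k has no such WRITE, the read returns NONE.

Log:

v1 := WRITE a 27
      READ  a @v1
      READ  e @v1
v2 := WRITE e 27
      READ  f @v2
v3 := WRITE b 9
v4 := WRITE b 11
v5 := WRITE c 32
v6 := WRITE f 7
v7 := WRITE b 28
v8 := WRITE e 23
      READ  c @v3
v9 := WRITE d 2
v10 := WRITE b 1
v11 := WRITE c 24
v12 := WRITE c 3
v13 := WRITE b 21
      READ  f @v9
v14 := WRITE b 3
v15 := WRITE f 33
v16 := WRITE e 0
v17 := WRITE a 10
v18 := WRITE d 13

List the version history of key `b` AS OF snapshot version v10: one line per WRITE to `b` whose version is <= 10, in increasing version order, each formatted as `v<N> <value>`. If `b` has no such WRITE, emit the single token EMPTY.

Scan writes for key=b with version <= 10:
  v1 WRITE a 27 -> skip
  v2 WRITE e 27 -> skip
  v3 WRITE b 9 -> keep
  v4 WRITE b 11 -> keep
  v5 WRITE c 32 -> skip
  v6 WRITE f 7 -> skip
  v7 WRITE b 28 -> keep
  v8 WRITE e 23 -> skip
  v9 WRITE d 2 -> skip
  v10 WRITE b 1 -> keep
  v11 WRITE c 24 -> skip
  v12 WRITE c 3 -> skip
  v13 WRITE b 21 -> drop (> snap)
  v14 WRITE b 3 -> drop (> snap)
  v15 WRITE f 33 -> skip
  v16 WRITE e 0 -> skip
  v17 WRITE a 10 -> skip
  v18 WRITE d 13 -> skip
Collected: [(3, 9), (4, 11), (7, 28), (10, 1)]

Answer: v3 9
v4 11
v7 28
v10 1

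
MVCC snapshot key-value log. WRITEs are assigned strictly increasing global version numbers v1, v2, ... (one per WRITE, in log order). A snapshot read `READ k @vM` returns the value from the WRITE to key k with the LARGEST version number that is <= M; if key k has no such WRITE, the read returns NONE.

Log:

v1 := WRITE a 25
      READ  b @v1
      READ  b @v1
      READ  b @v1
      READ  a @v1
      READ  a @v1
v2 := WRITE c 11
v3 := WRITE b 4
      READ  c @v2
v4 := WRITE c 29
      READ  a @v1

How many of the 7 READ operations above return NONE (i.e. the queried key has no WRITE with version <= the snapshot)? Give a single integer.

v1: WRITE a=25  (a history now [(1, 25)])
READ b @v1: history=[] -> no version <= 1 -> NONE
READ b @v1: history=[] -> no version <= 1 -> NONE
READ b @v1: history=[] -> no version <= 1 -> NONE
READ a @v1: history=[(1, 25)] -> pick v1 -> 25
READ a @v1: history=[(1, 25)] -> pick v1 -> 25
v2: WRITE c=11  (c history now [(2, 11)])
v3: WRITE b=4  (b history now [(3, 4)])
READ c @v2: history=[(2, 11)] -> pick v2 -> 11
v4: WRITE c=29  (c history now [(2, 11), (4, 29)])
READ a @v1: history=[(1, 25)] -> pick v1 -> 25
Read results in order: ['NONE', 'NONE', 'NONE', '25', '25', '11', '25']
NONE count = 3

Answer: 3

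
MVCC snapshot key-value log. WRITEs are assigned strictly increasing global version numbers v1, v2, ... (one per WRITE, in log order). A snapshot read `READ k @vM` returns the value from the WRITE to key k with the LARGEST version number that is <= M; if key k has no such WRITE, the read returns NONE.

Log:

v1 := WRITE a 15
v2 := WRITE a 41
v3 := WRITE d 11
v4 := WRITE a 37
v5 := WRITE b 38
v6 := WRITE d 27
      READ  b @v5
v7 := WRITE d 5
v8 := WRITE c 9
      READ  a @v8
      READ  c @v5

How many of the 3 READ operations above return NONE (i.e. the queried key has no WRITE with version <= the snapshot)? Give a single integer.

Answer: 1

Derivation:
v1: WRITE a=15  (a history now [(1, 15)])
v2: WRITE a=41  (a history now [(1, 15), (2, 41)])
v3: WRITE d=11  (d history now [(3, 11)])
v4: WRITE a=37  (a history now [(1, 15), (2, 41), (4, 37)])
v5: WRITE b=38  (b history now [(5, 38)])
v6: WRITE d=27  (d history now [(3, 11), (6, 27)])
READ b @v5: history=[(5, 38)] -> pick v5 -> 38
v7: WRITE d=5  (d history now [(3, 11), (6, 27), (7, 5)])
v8: WRITE c=9  (c history now [(8, 9)])
READ a @v8: history=[(1, 15), (2, 41), (4, 37)] -> pick v4 -> 37
READ c @v5: history=[(8, 9)] -> no version <= 5 -> NONE
Read results in order: ['38', '37', 'NONE']
NONE count = 1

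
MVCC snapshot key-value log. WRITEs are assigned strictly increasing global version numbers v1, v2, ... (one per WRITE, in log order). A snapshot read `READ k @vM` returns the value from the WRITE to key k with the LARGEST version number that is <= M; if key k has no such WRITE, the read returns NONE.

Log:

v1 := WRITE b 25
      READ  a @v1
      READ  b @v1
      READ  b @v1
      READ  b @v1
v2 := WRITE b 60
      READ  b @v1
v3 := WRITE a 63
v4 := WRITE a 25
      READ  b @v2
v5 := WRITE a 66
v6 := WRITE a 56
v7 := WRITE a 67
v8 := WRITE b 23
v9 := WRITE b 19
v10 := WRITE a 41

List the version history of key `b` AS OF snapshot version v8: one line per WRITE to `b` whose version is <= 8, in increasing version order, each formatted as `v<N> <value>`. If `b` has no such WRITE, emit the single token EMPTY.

Scan writes for key=b with version <= 8:
  v1 WRITE b 25 -> keep
  v2 WRITE b 60 -> keep
  v3 WRITE a 63 -> skip
  v4 WRITE a 25 -> skip
  v5 WRITE a 66 -> skip
  v6 WRITE a 56 -> skip
  v7 WRITE a 67 -> skip
  v8 WRITE b 23 -> keep
  v9 WRITE b 19 -> drop (> snap)
  v10 WRITE a 41 -> skip
Collected: [(1, 25), (2, 60), (8, 23)]

Answer: v1 25
v2 60
v8 23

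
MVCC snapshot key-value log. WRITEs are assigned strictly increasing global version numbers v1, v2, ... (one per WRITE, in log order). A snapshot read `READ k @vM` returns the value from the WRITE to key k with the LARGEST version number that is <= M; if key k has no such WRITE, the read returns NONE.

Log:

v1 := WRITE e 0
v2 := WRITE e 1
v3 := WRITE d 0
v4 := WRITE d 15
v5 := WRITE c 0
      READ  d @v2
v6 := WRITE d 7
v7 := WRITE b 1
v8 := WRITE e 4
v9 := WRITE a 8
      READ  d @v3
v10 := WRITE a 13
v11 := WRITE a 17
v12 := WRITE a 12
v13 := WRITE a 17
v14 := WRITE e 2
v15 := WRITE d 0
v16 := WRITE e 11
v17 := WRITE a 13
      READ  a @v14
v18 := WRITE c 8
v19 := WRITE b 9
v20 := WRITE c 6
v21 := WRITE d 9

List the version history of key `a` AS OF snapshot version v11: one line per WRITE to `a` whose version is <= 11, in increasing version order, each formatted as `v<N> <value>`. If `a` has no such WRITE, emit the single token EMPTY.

Scan writes for key=a with version <= 11:
  v1 WRITE e 0 -> skip
  v2 WRITE e 1 -> skip
  v3 WRITE d 0 -> skip
  v4 WRITE d 15 -> skip
  v5 WRITE c 0 -> skip
  v6 WRITE d 7 -> skip
  v7 WRITE b 1 -> skip
  v8 WRITE e 4 -> skip
  v9 WRITE a 8 -> keep
  v10 WRITE a 13 -> keep
  v11 WRITE a 17 -> keep
  v12 WRITE a 12 -> drop (> snap)
  v13 WRITE a 17 -> drop (> snap)
  v14 WRITE e 2 -> skip
  v15 WRITE d 0 -> skip
  v16 WRITE e 11 -> skip
  v17 WRITE a 13 -> drop (> snap)
  v18 WRITE c 8 -> skip
  v19 WRITE b 9 -> skip
  v20 WRITE c 6 -> skip
  v21 WRITE d 9 -> skip
Collected: [(9, 8), (10, 13), (11, 17)]

Answer: v9 8
v10 13
v11 17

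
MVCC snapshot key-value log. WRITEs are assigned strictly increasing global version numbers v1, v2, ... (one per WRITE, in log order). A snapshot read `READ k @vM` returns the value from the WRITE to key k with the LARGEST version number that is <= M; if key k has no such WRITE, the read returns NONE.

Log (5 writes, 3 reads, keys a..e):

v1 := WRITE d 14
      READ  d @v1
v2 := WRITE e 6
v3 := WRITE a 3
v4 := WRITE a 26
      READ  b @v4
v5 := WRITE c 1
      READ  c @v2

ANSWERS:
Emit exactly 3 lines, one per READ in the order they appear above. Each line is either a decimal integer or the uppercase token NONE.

v1: WRITE d=14  (d history now [(1, 14)])
READ d @v1: history=[(1, 14)] -> pick v1 -> 14
v2: WRITE e=6  (e history now [(2, 6)])
v3: WRITE a=3  (a history now [(3, 3)])
v4: WRITE a=26  (a history now [(3, 3), (4, 26)])
READ b @v4: history=[] -> no version <= 4 -> NONE
v5: WRITE c=1  (c history now [(5, 1)])
READ c @v2: history=[(5, 1)] -> no version <= 2 -> NONE

Answer: 14
NONE
NONE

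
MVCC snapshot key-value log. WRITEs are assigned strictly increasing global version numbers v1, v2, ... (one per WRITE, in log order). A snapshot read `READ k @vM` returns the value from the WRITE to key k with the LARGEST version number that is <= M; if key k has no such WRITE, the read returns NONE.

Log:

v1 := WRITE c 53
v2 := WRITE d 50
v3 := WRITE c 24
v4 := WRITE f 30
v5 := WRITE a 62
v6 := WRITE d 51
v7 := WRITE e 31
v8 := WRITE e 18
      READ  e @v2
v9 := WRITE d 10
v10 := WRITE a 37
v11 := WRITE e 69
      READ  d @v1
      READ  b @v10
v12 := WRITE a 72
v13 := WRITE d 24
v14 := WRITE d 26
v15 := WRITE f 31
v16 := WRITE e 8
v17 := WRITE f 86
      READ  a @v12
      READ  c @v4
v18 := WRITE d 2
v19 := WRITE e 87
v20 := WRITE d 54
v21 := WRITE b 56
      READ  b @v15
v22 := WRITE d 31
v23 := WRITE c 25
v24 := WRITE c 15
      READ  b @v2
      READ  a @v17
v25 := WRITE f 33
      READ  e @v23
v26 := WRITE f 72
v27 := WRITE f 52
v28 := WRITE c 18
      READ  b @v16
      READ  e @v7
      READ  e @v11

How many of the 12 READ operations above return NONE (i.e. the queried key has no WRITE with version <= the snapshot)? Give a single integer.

v1: WRITE c=53  (c history now [(1, 53)])
v2: WRITE d=50  (d history now [(2, 50)])
v3: WRITE c=24  (c history now [(1, 53), (3, 24)])
v4: WRITE f=30  (f history now [(4, 30)])
v5: WRITE a=62  (a history now [(5, 62)])
v6: WRITE d=51  (d history now [(2, 50), (6, 51)])
v7: WRITE e=31  (e history now [(7, 31)])
v8: WRITE e=18  (e history now [(7, 31), (8, 18)])
READ e @v2: history=[(7, 31), (8, 18)] -> no version <= 2 -> NONE
v9: WRITE d=10  (d history now [(2, 50), (6, 51), (9, 10)])
v10: WRITE a=37  (a history now [(5, 62), (10, 37)])
v11: WRITE e=69  (e history now [(7, 31), (8, 18), (11, 69)])
READ d @v1: history=[(2, 50), (6, 51), (9, 10)] -> no version <= 1 -> NONE
READ b @v10: history=[] -> no version <= 10 -> NONE
v12: WRITE a=72  (a history now [(5, 62), (10, 37), (12, 72)])
v13: WRITE d=24  (d history now [(2, 50), (6, 51), (9, 10), (13, 24)])
v14: WRITE d=26  (d history now [(2, 50), (6, 51), (9, 10), (13, 24), (14, 26)])
v15: WRITE f=31  (f history now [(4, 30), (15, 31)])
v16: WRITE e=8  (e history now [(7, 31), (8, 18), (11, 69), (16, 8)])
v17: WRITE f=86  (f history now [(4, 30), (15, 31), (17, 86)])
READ a @v12: history=[(5, 62), (10, 37), (12, 72)] -> pick v12 -> 72
READ c @v4: history=[(1, 53), (3, 24)] -> pick v3 -> 24
v18: WRITE d=2  (d history now [(2, 50), (6, 51), (9, 10), (13, 24), (14, 26), (18, 2)])
v19: WRITE e=87  (e history now [(7, 31), (8, 18), (11, 69), (16, 8), (19, 87)])
v20: WRITE d=54  (d history now [(2, 50), (6, 51), (9, 10), (13, 24), (14, 26), (18, 2), (20, 54)])
v21: WRITE b=56  (b history now [(21, 56)])
READ b @v15: history=[(21, 56)] -> no version <= 15 -> NONE
v22: WRITE d=31  (d history now [(2, 50), (6, 51), (9, 10), (13, 24), (14, 26), (18, 2), (20, 54), (22, 31)])
v23: WRITE c=25  (c history now [(1, 53), (3, 24), (23, 25)])
v24: WRITE c=15  (c history now [(1, 53), (3, 24), (23, 25), (24, 15)])
READ b @v2: history=[(21, 56)] -> no version <= 2 -> NONE
READ a @v17: history=[(5, 62), (10, 37), (12, 72)] -> pick v12 -> 72
v25: WRITE f=33  (f history now [(4, 30), (15, 31), (17, 86), (25, 33)])
READ e @v23: history=[(7, 31), (8, 18), (11, 69), (16, 8), (19, 87)] -> pick v19 -> 87
v26: WRITE f=72  (f history now [(4, 30), (15, 31), (17, 86), (25, 33), (26, 72)])
v27: WRITE f=52  (f history now [(4, 30), (15, 31), (17, 86), (25, 33), (26, 72), (27, 52)])
v28: WRITE c=18  (c history now [(1, 53), (3, 24), (23, 25), (24, 15), (28, 18)])
READ b @v16: history=[(21, 56)] -> no version <= 16 -> NONE
READ e @v7: history=[(7, 31), (8, 18), (11, 69), (16, 8), (19, 87)] -> pick v7 -> 31
READ e @v11: history=[(7, 31), (8, 18), (11, 69), (16, 8), (19, 87)] -> pick v11 -> 69
Read results in order: ['NONE', 'NONE', 'NONE', '72', '24', 'NONE', 'NONE', '72', '87', 'NONE', '31', '69']
NONE count = 6

Answer: 6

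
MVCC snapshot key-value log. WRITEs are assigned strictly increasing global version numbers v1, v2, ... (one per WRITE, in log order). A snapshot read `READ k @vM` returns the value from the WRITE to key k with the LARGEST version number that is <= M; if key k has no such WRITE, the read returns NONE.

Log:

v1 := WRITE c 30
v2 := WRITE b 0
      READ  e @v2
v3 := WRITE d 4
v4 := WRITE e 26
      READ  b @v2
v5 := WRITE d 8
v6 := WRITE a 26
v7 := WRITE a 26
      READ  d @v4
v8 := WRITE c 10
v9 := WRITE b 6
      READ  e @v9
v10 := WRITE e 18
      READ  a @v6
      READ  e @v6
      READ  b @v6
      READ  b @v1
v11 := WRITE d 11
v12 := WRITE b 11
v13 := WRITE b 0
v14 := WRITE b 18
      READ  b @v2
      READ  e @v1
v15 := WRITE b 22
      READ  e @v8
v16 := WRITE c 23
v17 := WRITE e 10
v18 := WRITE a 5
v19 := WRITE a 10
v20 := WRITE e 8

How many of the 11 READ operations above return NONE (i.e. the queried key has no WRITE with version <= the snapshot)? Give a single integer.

v1: WRITE c=30  (c history now [(1, 30)])
v2: WRITE b=0  (b history now [(2, 0)])
READ e @v2: history=[] -> no version <= 2 -> NONE
v3: WRITE d=4  (d history now [(3, 4)])
v4: WRITE e=26  (e history now [(4, 26)])
READ b @v2: history=[(2, 0)] -> pick v2 -> 0
v5: WRITE d=8  (d history now [(3, 4), (5, 8)])
v6: WRITE a=26  (a history now [(6, 26)])
v7: WRITE a=26  (a history now [(6, 26), (7, 26)])
READ d @v4: history=[(3, 4), (5, 8)] -> pick v3 -> 4
v8: WRITE c=10  (c history now [(1, 30), (8, 10)])
v9: WRITE b=6  (b history now [(2, 0), (9, 6)])
READ e @v9: history=[(4, 26)] -> pick v4 -> 26
v10: WRITE e=18  (e history now [(4, 26), (10, 18)])
READ a @v6: history=[(6, 26), (7, 26)] -> pick v6 -> 26
READ e @v6: history=[(4, 26), (10, 18)] -> pick v4 -> 26
READ b @v6: history=[(2, 0), (9, 6)] -> pick v2 -> 0
READ b @v1: history=[(2, 0), (9, 6)] -> no version <= 1 -> NONE
v11: WRITE d=11  (d history now [(3, 4), (5, 8), (11, 11)])
v12: WRITE b=11  (b history now [(2, 0), (9, 6), (12, 11)])
v13: WRITE b=0  (b history now [(2, 0), (9, 6), (12, 11), (13, 0)])
v14: WRITE b=18  (b history now [(2, 0), (9, 6), (12, 11), (13, 0), (14, 18)])
READ b @v2: history=[(2, 0), (9, 6), (12, 11), (13, 0), (14, 18)] -> pick v2 -> 0
READ e @v1: history=[(4, 26), (10, 18)] -> no version <= 1 -> NONE
v15: WRITE b=22  (b history now [(2, 0), (9, 6), (12, 11), (13, 0), (14, 18), (15, 22)])
READ e @v8: history=[(4, 26), (10, 18)] -> pick v4 -> 26
v16: WRITE c=23  (c history now [(1, 30), (8, 10), (16, 23)])
v17: WRITE e=10  (e history now [(4, 26), (10, 18), (17, 10)])
v18: WRITE a=5  (a history now [(6, 26), (7, 26), (18, 5)])
v19: WRITE a=10  (a history now [(6, 26), (7, 26), (18, 5), (19, 10)])
v20: WRITE e=8  (e history now [(4, 26), (10, 18), (17, 10), (20, 8)])
Read results in order: ['NONE', '0', '4', '26', '26', '26', '0', 'NONE', '0', 'NONE', '26']
NONE count = 3

Answer: 3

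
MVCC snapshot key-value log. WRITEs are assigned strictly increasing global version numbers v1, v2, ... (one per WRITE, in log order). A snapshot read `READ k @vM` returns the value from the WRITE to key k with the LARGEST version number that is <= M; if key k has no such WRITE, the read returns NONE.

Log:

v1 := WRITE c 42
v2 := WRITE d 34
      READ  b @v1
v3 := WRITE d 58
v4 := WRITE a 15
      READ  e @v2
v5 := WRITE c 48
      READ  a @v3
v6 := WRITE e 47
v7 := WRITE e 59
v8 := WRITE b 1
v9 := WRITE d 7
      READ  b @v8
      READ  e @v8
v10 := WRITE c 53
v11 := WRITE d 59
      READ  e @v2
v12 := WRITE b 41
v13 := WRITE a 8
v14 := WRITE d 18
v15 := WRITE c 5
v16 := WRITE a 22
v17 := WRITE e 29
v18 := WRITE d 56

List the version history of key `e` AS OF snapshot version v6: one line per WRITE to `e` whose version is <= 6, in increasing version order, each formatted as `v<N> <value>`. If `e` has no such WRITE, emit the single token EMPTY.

Scan writes for key=e with version <= 6:
  v1 WRITE c 42 -> skip
  v2 WRITE d 34 -> skip
  v3 WRITE d 58 -> skip
  v4 WRITE a 15 -> skip
  v5 WRITE c 48 -> skip
  v6 WRITE e 47 -> keep
  v7 WRITE e 59 -> drop (> snap)
  v8 WRITE b 1 -> skip
  v9 WRITE d 7 -> skip
  v10 WRITE c 53 -> skip
  v11 WRITE d 59 -> skip
  v12 WRITE b 41 -> skip
  v13 WRITE a 8 -> skip
  v14 WRITE d 18 -> skip
  v15 WRITE c 5 -> skip
  v16 WRITE a 22 -> skip
  v17 WRITE e 29 -> drop (> snap)
  v18 WRITE d 56 -> skip
Collected: [(6, 47)]

Answer: v6 47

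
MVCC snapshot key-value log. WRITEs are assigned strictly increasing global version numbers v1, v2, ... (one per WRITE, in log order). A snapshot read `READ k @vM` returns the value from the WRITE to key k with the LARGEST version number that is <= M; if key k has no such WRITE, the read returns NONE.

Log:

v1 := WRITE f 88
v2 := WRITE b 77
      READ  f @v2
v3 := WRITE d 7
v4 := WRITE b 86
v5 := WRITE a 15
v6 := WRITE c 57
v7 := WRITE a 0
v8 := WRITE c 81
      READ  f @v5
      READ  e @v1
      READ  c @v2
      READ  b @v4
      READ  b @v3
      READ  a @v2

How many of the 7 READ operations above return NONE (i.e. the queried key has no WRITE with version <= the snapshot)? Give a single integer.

v1: WRITE f=88  (f history now [(1, 88)])
v2: WRITE b=77  (b history now [(2, 77)])
READ f @v2: history=[(1, 88)] -> pick v1 -> 88
v3: WRITE d=7  (d history now [(3, 7)])
v4: WRITE b=86  (b history now [(2, 77), (4, 86)])
v5: WRITE a=15  (a history now [(5, 15)])
v6: WRITE c=57  (c history now [(6, 57)])
v7: WRITE a=0  (a history now [(5, 15), (7, 0)])
v8: WRITE c=81  (c history now [(6, 57), (8, 81)])
READ f @v5: history=[(1, 88)] -> pick v1 -> 88
READ e @v1: history=[] -> no version <= 1 -> NONE
READ c @v2: history=[(6, 57), (8, 81)] -> no version <= 2 -> NONE
READ b @v4: history=[(2, 77), (4, 86)] -> pick v4 -> 86
READ b @v3: history=[(2, 77), (4, 86)] -> pick v2 -> 77
READ a @v2: history=[(5, 15), (7, 0)] -> no version <= 2 -> NONE
Read results in order: ['88', '88', 'NONE', 'NONE', '86', '77', 'NONE']
NONE count = 3

Answer: 3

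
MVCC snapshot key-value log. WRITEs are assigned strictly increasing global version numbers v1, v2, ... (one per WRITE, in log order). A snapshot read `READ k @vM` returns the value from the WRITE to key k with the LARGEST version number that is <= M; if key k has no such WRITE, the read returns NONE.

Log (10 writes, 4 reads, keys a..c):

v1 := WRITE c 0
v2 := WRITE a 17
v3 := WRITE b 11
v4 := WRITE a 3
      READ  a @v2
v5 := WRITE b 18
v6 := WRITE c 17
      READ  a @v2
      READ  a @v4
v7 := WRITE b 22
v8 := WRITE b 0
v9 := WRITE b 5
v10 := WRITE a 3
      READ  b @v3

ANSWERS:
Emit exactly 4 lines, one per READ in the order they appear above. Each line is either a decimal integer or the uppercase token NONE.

v1: WRITE c=0  (c history now [(1, 0)])
v2: WRITE a=17  (a history now [(2, 17)])
v3: WRITE b=11  (b history now [(3, 11)])
v4: WRITE a=3  (a history now [(2, 17), (4, 3)])
READ a @v2: history=[(2, 17), (4, 3)] -> pick v2 -> 17
v5: WRITE b=18  (b history now [(3, 11), (5, 18)])
v6: WRITE c=17  (c history now [(1, 0), (6, 17)])
READ a @v2: history=[(2, 17), (4, 3)] -> pick v2 -> 17
READ a @v4: history=[(2, 17), (4, 3)] -> pick v4 -> 3
v7: WRITE b=22  (b history now [(3, 11), (5, 18), (7, 22)])
v8: WRITE b=0  (b history now [(3, 11), (5, 18), (7, 22), (8, 0)])
v9: WRITE b=5  (b history now [(3, 11), (5, 18), (7, 22), (8, 0), (9, 5)])
v10: WRITE a=3  (a history now [(2, 17), (4, 3), (10, 3)])
READ b @v3: history=[(3, 11), (5, 18), (7, 22), (8, 0), (9, 5)] -> pick v3 -> 11

Answer: 17
17
3
11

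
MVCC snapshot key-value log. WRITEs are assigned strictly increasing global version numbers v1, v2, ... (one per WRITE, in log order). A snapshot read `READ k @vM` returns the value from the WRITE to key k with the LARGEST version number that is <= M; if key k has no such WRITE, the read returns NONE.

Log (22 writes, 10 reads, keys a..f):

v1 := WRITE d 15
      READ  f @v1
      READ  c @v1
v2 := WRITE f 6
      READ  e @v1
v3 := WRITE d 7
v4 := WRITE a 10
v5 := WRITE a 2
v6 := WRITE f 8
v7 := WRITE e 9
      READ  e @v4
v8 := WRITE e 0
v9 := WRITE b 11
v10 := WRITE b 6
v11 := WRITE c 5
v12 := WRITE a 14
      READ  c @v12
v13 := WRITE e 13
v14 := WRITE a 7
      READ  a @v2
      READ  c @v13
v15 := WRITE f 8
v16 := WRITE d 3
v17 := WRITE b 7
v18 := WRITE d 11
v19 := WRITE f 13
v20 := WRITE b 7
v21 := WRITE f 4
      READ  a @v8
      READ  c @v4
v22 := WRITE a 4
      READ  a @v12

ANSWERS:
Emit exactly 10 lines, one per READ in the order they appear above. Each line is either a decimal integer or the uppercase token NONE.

v1: WRITE d=15  (d history now [(1, 15)])
READ f @v1: history=[] -> no version <= 1 -> NONE
READ c @v1: history=[] -> no version <= 1 -> NONE
v2: WRITE f=6  (f history now [(2, 6)])
READ e @v1: history=[] -> no version <= 1 -> NONE
v3: WRITE d=7  (d history now [(1, 15), (3, 7)])
v4: WRITE a=10  (a history now [(4, 10)])
v5: WRITE a=2  (a history now [(4, 10), (5, 2)])
v6: WRITE f=8  (f history now [(2, 6), (6, 8)])
v7: WRITE e=9  (e history now [(7, 9)])
READ e @v4: history=[(7, 9)] -> no version <= 4 -> NONE
v8: WRITE e=0  (e history now [(7, 9), (8, 0)])
v9: WRITE b=11  (b history now [(9, 11)])
v10: WRITE b=6  (b history now [(9, 11), (10, 6)])
v11: WRITE c=5  (c history now [(11, 5)])
v12: WRITE a=14  (a history now [(4, 10), (5, 2), (12, 14)])
READ c @v12: history=[(11, 5)] -> pick v11 -> 5
v13: WRITE e=13  (e history now [(7, 9), (8, 0), (13, 13)])
v14: WRITE a=7  (a history now [(4, 10), (5, 2), (12, 14), (14, 7)])
READ a @v2: history=[(4, 10), (5, 2), (12, 14), (14, 7)] -> no version <= 2 -> NONE
READ c @v13: history=[(11, 5)] -> pick v11 -> 5
v15: WRITE f=8  (f history now [(2, 6), (6, 8), (15, 8)])
v16: WRITE d=3  (d history now [(1, 15), (3, 7), (16, 3)])
v17: WRITE b=7  (b history now [(9, 11), (10, 6), (17, 7)])
v18: WRITE d=11  (d history now [(1, 15), (3, 7), (16, 3), (18, 11)])
v19: WRITE f=13  (f history now [(2, 6), (6, 8), (15, 8), (19, 13)])
v20: WRITE b=7  (b history now [(9, 11), (10, 6), (17, 7), (20, 7)])
v21: WRITE f=4  (f history now [(2, 6), (6, 8), (15, 8), (19, 13), (21, 4)])
READ a @v8: history=[(4, 10), (5, 2), (12, 14), (14, 7)] -> pick v5 -> 2
READ c @v4: history=[(11, 5)] -> no version <= 4 -> NONE
v22: WRITE a=4  (a history now [(4, 10), (5, 2), (12, 14), (14, 7), (22, 4)])
READ a @v12: history=[(4, 10), (5, 2), (12, 14), (14, 7), (22, 4)] -> pick v12 -> 14

Answer: NONE
NONE
NONE
NONE
5
NONE
5
2
NONE
14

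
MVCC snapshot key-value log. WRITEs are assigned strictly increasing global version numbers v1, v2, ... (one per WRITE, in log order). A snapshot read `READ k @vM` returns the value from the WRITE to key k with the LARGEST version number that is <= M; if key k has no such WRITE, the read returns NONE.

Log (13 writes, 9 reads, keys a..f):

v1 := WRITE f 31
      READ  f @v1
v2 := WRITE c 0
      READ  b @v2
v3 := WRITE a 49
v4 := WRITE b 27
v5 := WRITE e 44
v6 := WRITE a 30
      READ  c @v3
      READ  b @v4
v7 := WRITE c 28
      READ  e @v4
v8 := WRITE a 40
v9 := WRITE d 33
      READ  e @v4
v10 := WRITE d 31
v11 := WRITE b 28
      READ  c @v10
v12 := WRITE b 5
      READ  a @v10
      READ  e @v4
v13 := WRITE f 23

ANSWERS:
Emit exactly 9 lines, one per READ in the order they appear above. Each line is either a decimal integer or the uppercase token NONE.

Answer: 31
NONE
0
27
NONE
NONE
28
40
NONE

Derivation:
v1: WRITE f=31  (f history now [(1, 31)])
READ f @v1: history=[(1, 31)] -> pick v1 -> 31
v2: WRITE c=0  (c history now [(2, 0)])
READ b @v2: history=[] -> no version <= 2 -> NONE
v3: WRITE a=49  (a history now [(3, 49)])
v4: WRITE b=27  (b history now [(4, 27)])
v5: WRITE e=44  (e history now [(5, 44)])
v6: WRITE a=30  (a history now [(3, 49), (6, 30)])
READ c @v3: history=[(2, 0)] -> pick v2 -> 0
READ b @v4: history=[(4, 27)] -> pick v4 -> 27
v7: WRITE c=28  (c history now [(2, 0), (7, 28)])
READ e @v4: history=[(5, 44)] -> no version <= 4 -> NONE
v8: WRITE a=40  (a history now [(3, 49), (6, 30), (8, 40)])
v9: WRITE d=33  (d history now [(9, 33)])
READ e @v4: history=[(5, 44)] -> no version <= 4 -> NONE
v10: WRITE d=31  (d history now [(9, 33), (10, 31)])
v11: WRITE b=28  (b history now [(4, 27), (11, 28)])
READ c @v10: history=[(2, 0), (7, 28)] -> pick v7 -> 28
v12: WRITE b=5  (b history now [(4, 27), (11, 28), (12, 5)])
READ a @v10: history=[(3, 49), (6, 30), (8, 40)] -> pick v8 -> 40
READ e @v4: history=[(5, 44)] -> no version <= 4 -> NONE
v13: WRITE f=23  (f history now [(1, 31), (13, 23)])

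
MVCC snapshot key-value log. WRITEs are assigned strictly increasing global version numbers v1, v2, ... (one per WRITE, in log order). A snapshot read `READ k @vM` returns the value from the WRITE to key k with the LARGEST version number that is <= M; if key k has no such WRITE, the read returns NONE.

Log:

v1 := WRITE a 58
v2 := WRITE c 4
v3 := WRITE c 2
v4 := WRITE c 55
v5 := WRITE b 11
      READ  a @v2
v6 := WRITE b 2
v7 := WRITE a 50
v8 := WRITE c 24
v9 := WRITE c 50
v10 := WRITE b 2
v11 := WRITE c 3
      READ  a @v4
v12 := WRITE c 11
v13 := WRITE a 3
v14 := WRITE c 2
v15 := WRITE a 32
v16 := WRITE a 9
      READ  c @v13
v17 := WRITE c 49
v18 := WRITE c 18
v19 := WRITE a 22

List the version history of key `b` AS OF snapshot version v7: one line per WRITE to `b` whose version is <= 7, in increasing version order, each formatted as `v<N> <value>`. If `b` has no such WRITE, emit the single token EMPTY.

Scan writes for key=b with version <= 7:
  v1 WRITE a 58 -> skip
  v2 WRITE c 4 -> skip
  v3 WRITE c 2 -> skip
  v4 WRITE c 55 -> skip
  v5 WRITE b 11 -> keep
  v6 WRITE b 2 -> keep
  v7 WRITE a 50 -> skip
  v8 WRITE c 24 -> skip
  v9 WRITE c 50 -> skip
  v10 WRITE b 2 -> drop (> snap)
  v11 WRITE c 3 -> skip
  v12 WRITE c 11 -> skip
  v13 WRITE a 3 -> skip
  v14 WRITE c 2 -> skip
  v15 WRITE a 32 -> skip
  v16 WRITE a 9 -> skip
  v17 WRITE c 49 -> skip
  v18 WRITE c 18 -> skip
  v19 WRITE a 22 -> skip
Collected: [(5, 11), (6, 2)]

Answer: v5 11
v6 2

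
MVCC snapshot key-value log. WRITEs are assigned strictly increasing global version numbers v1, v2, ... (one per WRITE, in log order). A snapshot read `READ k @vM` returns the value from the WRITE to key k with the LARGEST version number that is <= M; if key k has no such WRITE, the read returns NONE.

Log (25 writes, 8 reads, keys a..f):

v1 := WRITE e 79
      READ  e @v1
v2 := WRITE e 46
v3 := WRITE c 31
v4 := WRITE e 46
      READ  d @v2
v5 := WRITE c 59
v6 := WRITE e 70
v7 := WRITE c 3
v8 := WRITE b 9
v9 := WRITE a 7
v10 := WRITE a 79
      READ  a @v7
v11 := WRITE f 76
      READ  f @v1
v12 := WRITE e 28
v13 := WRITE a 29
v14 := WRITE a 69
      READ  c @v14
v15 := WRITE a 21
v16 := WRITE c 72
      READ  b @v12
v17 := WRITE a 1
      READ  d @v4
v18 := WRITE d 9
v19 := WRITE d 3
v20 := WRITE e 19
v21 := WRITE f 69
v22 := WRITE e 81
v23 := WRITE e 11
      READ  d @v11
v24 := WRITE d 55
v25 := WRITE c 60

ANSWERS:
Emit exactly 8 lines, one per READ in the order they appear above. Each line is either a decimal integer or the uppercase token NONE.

v1: WRITE e=79  (e history now [(1, 79)])
READ e @v1: history=[(1, 79)] -> pick v1 -> 79
v2: WRITE e=46  (e history now [(1, 79), (2, 46)])
v3: WRITE c=31  (c history now [(3, 31)])
v4: WRITE e=46  (e history now [(1, 79), (2, 46), (4, 46)])
READ d @v2: history=[] -> no version <= 2 -> NONE
v5: WRITE c=59  (c history now [(3, 31), (5, 59)])
v6: WRITE e=70  (e history now [(1, 79), (2, 46), (4, 46), (6, 70)])
v7: WRITE c=3  (c history now [(3, 31), (5, 59), (7, 3)])
v8: WRITE b=9  (b history now [(8, 9)])
v9: WRITE a=7  (a history now [(9, 7)])
v10: WRITE a=79  (a history now [(9, 7), (10, 79)])
READ a @v7: history=[(9, 7), (10, 79)] -> no version <= 7 -> NONE
v11: WRITE f=76  (f history now [(11, 76)])
READ f @v1: history=[(11, 76)] -> no version <= 1 -> NONE
v12: WRITE e=28  (e history now [(1, 79), (2, 46), (4, 46), (6, 70), (12, 28)])
v13: WRITE a=29  (a history now [(9, 7), (10, 79), (13, 29)])
v14: WRITE a=69  (a history now [(9, 7), (10, 79), (13, 29), (14, 69)])
READ c @v14: history=[(3, 31), (5, 59), (7, 3)] -> pick v7 -> 3
v15: WRITE a=21  (a history now [(9, 7), (10, 79), (13, 29), (14, 69), (15, 21)])
v16: WRITE c=72  (c history now [(3, 31), (5, 59), (7, 3), (16, 72)])
READ b @v12: history=[(8, 9)] -> pick v8 -> 9
v17: WRITE a=1  (a history now [(9, 7), (10, 79), (13, 29), (14, 69), (15, 21), (17, 1)])
READ d @v4: history=[] -> no version <= 4 -> NONE
v18: WRITE d=9  (d history now [(18, 9)])
v19: WRITE d=3  (d history now [(18, 9), (19, 3)])
v20: WRITE e=19  (e history now [(1, 79), (2, 46), (4, 46), (6, 70), (12, 28), (20, 19)])
v21: WRITE f=69  (f history now [(11, 76), (21, 69)])
v22: WRITE e=81  (e history now [(1, 79), (2, 46), (4, 46), (6, 70), (12, 28), (20, 19), (22, 81)])
v23: WRITE e=11  (e history now [(1, 79), (2, 46), (4, 46), (6, 70), (12, 28), (20, 19), (22, 81), (23, 11)])
READ d @v11: history=[(18, 9), (19, 3)] -> no version <= 11 -> NONE
v24: WRITE d=55  (d history now [(18, 9), (19, 3), (24, 55)])
v25: WRITE c=60  (c history now [(3, 31), (5, 59), (7, 3), (16, 72), (25, 60)])

Answer: 79
NONE
NONE
NONE
3
9
NONE
NONE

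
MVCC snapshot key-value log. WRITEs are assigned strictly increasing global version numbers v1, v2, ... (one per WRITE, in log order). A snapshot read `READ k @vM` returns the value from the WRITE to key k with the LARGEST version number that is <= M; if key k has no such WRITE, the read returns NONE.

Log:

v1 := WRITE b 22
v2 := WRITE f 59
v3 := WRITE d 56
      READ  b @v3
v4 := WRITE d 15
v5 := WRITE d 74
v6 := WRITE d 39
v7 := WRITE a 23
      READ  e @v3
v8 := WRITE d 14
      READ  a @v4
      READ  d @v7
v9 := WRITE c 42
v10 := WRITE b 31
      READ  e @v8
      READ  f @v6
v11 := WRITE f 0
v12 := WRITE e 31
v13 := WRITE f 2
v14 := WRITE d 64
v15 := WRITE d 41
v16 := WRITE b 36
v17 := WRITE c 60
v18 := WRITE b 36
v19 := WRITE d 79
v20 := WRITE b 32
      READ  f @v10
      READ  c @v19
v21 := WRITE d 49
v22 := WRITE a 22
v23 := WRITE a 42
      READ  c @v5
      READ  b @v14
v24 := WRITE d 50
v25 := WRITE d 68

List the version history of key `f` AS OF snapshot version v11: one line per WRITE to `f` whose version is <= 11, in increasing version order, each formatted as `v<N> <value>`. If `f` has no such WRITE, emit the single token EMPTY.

Answer: v2 59
v11 0

Derivation:
Scan writes for key=f with version <= 11:
  v1 WRITE b 22 -> skip
  v2 WRITE f 59 -> keep
  v3 WRITE d 56 -> skip
  v4 WRITE d 15 -> skip
  v5 WRITE d 74 -> skip
  v6 WRITE d 39 -> skip
  v7 WRITE a 23 -> skip
  v8 WRITE d 14 -> skip
  v9 WRITE c 42 -> skip
  v10 WRITE b 31 -> skip
  v11 WRITE f 0 -> keep
  v12 WRITE e 31 -> skip
  v13 WRITE f 2 -> drop (> snap)
  v14 WRITE d 64 -> skip
  v15 WRITE d 41 -> skip
  v16 WRITE b 36 -> skip
  v17 WRITE c 60 -> skip
  v18 WRITE b 36 -> skip
  v19 WRITE d 79 -> skip
  v20 WRITE b 32 -> skip
  v21 WRITE d 49 -> skip
  v22 WRITE a 22 -> skip
  v23 WRITE a 42 -> skip
  v24 WRITE d 50 -> skip
  v25 WRITE d 68 -> skip
Collected: [(2, 59), (11, 0)]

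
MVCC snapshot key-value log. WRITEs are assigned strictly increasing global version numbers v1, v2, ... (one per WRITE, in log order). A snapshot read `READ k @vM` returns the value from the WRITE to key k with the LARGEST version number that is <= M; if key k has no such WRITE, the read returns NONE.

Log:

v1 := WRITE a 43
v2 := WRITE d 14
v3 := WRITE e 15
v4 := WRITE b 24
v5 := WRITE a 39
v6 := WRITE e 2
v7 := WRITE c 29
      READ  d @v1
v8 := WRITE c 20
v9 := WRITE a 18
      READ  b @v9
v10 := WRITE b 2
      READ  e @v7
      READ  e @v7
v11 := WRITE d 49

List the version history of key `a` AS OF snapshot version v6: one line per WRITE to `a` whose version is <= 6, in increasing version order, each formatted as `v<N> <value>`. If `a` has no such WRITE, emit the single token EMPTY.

Answer: v1 43
v5 39

Derivation:
Scan writes for key=a with version <= 6:
  v1 WRITE a 43 -> keep
  v2 WRITE d 14 -> skip
  v3 WRITE e 15 -> skip
  v4 WRITE b 24 -> skip
  v5 WRITE a 39 -> keep
  v6 WRITE e 2 -> skip
  v7 WRITE c 29 -> skip
  v8 WRITE c 20 -> skip
  v9 WRITE a 18 -> drop (> snap)
  v10 WRITE b 2 -> skip
  v11 WRITE d 49 -> skip
Collected: [(1, 43), (5, 39)]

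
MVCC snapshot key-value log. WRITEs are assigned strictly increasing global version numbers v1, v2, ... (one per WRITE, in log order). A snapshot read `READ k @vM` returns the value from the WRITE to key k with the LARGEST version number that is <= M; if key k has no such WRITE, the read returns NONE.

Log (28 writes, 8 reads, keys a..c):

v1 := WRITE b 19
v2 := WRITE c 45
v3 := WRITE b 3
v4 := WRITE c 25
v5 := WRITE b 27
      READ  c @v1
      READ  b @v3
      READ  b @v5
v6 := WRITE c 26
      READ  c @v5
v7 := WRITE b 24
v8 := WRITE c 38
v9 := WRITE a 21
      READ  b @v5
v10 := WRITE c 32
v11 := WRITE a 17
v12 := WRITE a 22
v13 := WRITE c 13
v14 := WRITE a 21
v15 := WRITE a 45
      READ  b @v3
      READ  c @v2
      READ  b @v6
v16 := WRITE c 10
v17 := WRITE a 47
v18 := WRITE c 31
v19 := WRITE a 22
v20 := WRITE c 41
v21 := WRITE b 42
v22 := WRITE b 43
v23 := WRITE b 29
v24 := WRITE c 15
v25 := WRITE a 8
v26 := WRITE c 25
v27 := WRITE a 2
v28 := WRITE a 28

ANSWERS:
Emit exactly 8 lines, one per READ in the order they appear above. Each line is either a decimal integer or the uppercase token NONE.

Answer: NONE
3
27
25
27
3
45
27

Derivation:
v1: WRITE b=19  (b history now [(1, 19)])
v2: WRITE c=45  (c history now [(2, 45)])
v3: WRITE b=3  (b history now [(1, 19), (3, 3)])
v4: WRITE c=25  (c history now [(2, 45), (4, 25)])
v5: WRITE b=27  (b history now [(1, 19), (3, 3), (5, 27)])
READ c @v1: history=[(2, 45), (4, 25)] -> no version <= 1 -> NONE
READ b @v3: history=[(1, 19), (3, 3), (5, 27)] -> pick v3 -> 3
READ b @v5: history=[(1, 19), (3, 3), (5, 27)] -> pick v5 -> 27
v6: WRITE c=26  (c history now [(2, 45), (4, 25), (6, 26)])
READ c @v5: history=[(2, 45), (4, 25), (6, 26)] -> pick v4 -> 25
v7: WRITE b=24  (b history now [(1, 19), (3, 3), (5, 27), (7, 24)])
v8: WRITE c=38  (c history now [(2, 45), (4, 25), (6, 26), (8, 38)])
v9: WRITE a=21  (a history now [(9, 21)])
READ b @v5: history=[(1, 19), (3, 3), (5, 27), (7, 24)] -> pick v5 -> 27
v10: WRITE c=32  (c history now [(2, 45), (4, 25), (6, 26), (8, 38), (10, 32)])
v11: WRITE a=17  (a history now [(9, 21), (11, 17)])
v12: WRITE a=22  (a history now [(9, 21), (11, 17), (12, 22)])
v13: WRITE c=13  (c history now [(2, 45), (4, 25), (6, 26), (8, 38), (10, 32), (13, 13)])
v14: WRITE a=21  (a history now [(9, 21), (11, 17), (12, 22), (14, 21)])
v15: WRITE a=45  (a history now [(9, 21), (11, 17), (12, 22), (14, 21), (15, 45)])
READ b @v3: history=[(1, 19), (3, 3), (5, 27), (7, 24)] -> pick v3 -> 3
READ c @v2: history=[(2, 45), (4, 25), (6, 26), (8, 38), (10, 32), (13, 13)] -> pick v2 -> 45
READ b @v6: history=[(1, 19), (3, 3), (5, 27), (7, 24)] -> pick v5 -> 27
v16: WRITE c=10  (c history now [(2, 45), (4, 25), (6, 26), (8, 38), (10, 32), (13, 13), (16, 10)])
v17: WRITE a=47  (a history now [(9, 21), (11, 17), (12, 22), (14, 21), (15, 45), (17, 47)])
v18: WRITE c=31  (c history now [(2, 45), (4, 25), (6, 26), (8, 38), (10, 32), (13, 13), (16, 10), (18, 31)])
v19: WRITE a=22  (a history now [(9, 21), (11, 17), (12, 22), (14, 21), (15, 45), (17, 47), (19, 22)])
v20: WRITE c=41  (c history now [(2, 45), (4, 25), (6, 26), (8, 38), (10, 32), (13, 13), (16, 10), (18, 31), (20, 41)])
v21: WRITE b=42  (b history now [(1, 19), (3, 3), (5, 27), (7, 24), (21, 42)])
v22: WRITE b=43  (b history now [(1, 19), (3, 3), (5, 27), (7, 24), (21, 42), (22, 43)])
v23: WRITE b=29  (b history now [(1, 19), (3, 3), (5, 27), (7, 24), (21, 42), (22, 43), (23, 29)])
v24: WRITE c=15  (c history now [(2, 45), (4, 25), (6, 26), (8, 38), (10, 32), (13, 13), (16, 10), (18, 31), (20, 41), (24, 15)])
v25: WRITE a=8  (a history now [(9, 21), (11, 17), (12, 22), (14, 21), (15, 45), (17, 47), (19, 22), (25, 8)])
v26: WRITE c=25  (c history now [(2, 45), (4, 25), (6, 26), (8, 38), (10, 32), (13, 13), (16, 10), (18, 31), (20, 41), (24, 15), (26, 25)])
v27: WRITE a=2  (a history now [(9, 21), (11, 17), (12, 22), (14, 21), (15, 45), (17, 47), (19, 22), (25, 8), (27, 2)])
v28: WRITE a=28  (a history now [(9, 21), (11, 17), (12, 22), (14, 21), (15, 45), (17, 47), (19, 22), (25, 8), (27, 2), (28, 28)])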